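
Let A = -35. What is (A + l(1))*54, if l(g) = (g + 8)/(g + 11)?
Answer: -3699/2 ≈ -1849.5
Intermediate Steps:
l(g) = (8 + g)/(11 + g)
(A + l(1))*54 = (-35 + (8 + 1)/(11 + 1))*54 = (-35 + 9/12)*54 = (-35 + (1/12)*9)*54 = (-35 + 3/4)*54 = -137/4*54 = -3699/2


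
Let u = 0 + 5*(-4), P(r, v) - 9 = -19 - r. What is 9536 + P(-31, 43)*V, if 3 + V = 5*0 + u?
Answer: 9053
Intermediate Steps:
P(r, v) = -10 - r (P(r, v) = 9 + (-19 - r) = -10 - r)
u = -20 (u = 0 - 20 = -20)
V = -23 (V = -3 + (5*0 - 20) = -3 + (0 - 20) = -3 - 20 = -23)
9536 + P(-31, 43)*V = 9536 + (-10 - 1*(-31))*(-23) = 9536 + (-10 + 31)*(-23) = 9536 + 21*(-23) = 9536 - 483 = 9053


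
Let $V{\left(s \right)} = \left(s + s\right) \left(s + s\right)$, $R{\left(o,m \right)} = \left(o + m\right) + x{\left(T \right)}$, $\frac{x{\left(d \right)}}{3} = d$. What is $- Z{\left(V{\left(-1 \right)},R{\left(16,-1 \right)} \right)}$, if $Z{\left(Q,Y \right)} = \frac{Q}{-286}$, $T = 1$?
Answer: $\frac{2}{143} \approx 0.013986$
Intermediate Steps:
$x{\left(d \right)} = 3 d$
$R{\left(o,m \right)} = 3 + m + o$ ($R{\left(o,m \right)} = \left(o + m\right) + 3 \cdot 1 = \left(m + o\right) + 3 = 3 + m + o$)
$V{\left(s \right)} = 4 s^{2}$ ($V{\left(s \right)} = 2 s 2 s = 4 s^{2}$)
$Z{\left(Q,Y \right)} = - \frac{Q}{286}$ ($Z{\left(Q,Y \right)} = Q \left(- \frac{1}{286}\right) = - \frac{Q}{286}$)
$- Z{\left(V{\left(-1 \right)},R{\left(16,-1 \right)} \right)} = - \frac{\left(-1\right) 4 \left(-1\right)^{2}}{286} = - \frac{\left(-1\right) 4 \cdot 1}{286} = - \frac{\left(-1\right) 4}{286} = \left(-1\right) \left(- \frac{2}{143}\right) = \frac{2}{143}$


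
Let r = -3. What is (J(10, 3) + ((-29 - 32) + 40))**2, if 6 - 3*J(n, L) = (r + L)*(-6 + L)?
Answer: 361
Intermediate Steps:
J(n, L) = 2 - (-6 + L)*(-3 + L)/3 (J(n, L) = 2 - (-3 + L)*(-6 + L)/3 = 2 - (-6 + L)*(-3 + L)/3)
(J(10, 3) + ((-29 - 32) + 40))**2 = ((-4 + 3*3 - 1/3*3**2) + ((-29 - 32) + 40))**2 = ((-4 + 9 - 1/3*9) + (-61 + 40))**2 = ((-4 + 9 - 3) - 21)**2 = (2 - 21)**2 = (-19)**2 = 361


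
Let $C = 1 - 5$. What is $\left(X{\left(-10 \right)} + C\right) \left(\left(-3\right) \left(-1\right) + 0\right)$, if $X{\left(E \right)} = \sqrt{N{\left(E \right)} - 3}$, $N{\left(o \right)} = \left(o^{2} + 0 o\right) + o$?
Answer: $-12 + 3 \sqrt{87} \approx 15.982$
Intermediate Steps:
$N{\left(o \right)} = o + o^{2}$ ($N{\left(o \right)} = \left(o^{2} + 0\right) + o = o^{2} + o = o + o^{2}$)
$C = -4$ ($C = 1 - 5 = -4$)
$X{\left(E \right)} = \sqrt{-3 + E \left(1 + E\right)}$ ($X{\left(E \right)} = \sqrt{E \left(1 + E\right) - 3} = \sqrt{-3 + E \left(1 + E\right)}$)
$\left(X{\left(-10 \right)} + C\right) \left(\left(-3\right) \left(-1\right) + 0\right) = \left(\sqrt{-3 - 10 \left(1 - 10\right)} - 4\right) \left(\left(-3\right) \left(-1\right) + 0\right) = \left(\sqrt{-3 - -90} - 4\right) \left(3 + 0\right) = \left(\sqrt{-3 + 90} - 4\right) 3 = \left(\sqrt{87} - 4\right) 3 = \left(-4 + \sqrt{87}\right) 3 = -12 + 3 \sqrt{87}$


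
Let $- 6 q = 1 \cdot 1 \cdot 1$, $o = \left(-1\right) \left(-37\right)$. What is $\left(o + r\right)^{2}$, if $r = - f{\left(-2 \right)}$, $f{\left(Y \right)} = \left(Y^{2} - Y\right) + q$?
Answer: $\frac{34969}{36} \approx 971.36$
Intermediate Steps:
$o = 37$
$q = - \frac{1}{6}$ ($q = - \frac{1 \cdot 1 \cdot 1}{6} = - \frac{1 \cdot 1}{6} = \left(- \frac{1}{6}\right) 1 = - \frac{1}{6} \approx -0.16667$)
$f{\left(Y \right)} = - \frac{1}{6} + Y^{2} - Y$ ($f{\left(Y \right)} = \left(Y^{2} - Y\right) - \frac{1}{6} = - \frac{1}{6} + Y^{2} - Y$)
$r = - \frac{35}{6}$ ($r = - (- \frac{1}{6} + \left(-2\right)^{2} - -2) = - (- \frac{1}{6} + 4 + 2) = \left(-1\right) \frac{35}{6} = - \frac{35}{6} \approx -5.8333$)
$\left(o + r\right)^{2} = \left(37 - \frac{35}{6}\right)^{2} = \left(\frac{187}{6}\right)^{2} = \frac{34969}{36}$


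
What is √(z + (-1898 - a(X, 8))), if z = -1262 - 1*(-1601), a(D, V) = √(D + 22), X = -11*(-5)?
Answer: √(-1559 - √77) ≈ 39.595*I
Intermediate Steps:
X = 55
a(D, V) = √(22 + D)
z = 339 (z = -1262 + 1601 = 339)
√(z + (-1898 - a(X, 8))) = √(339 + (-1898 - √(22 + 55))) = √(339 + (-1898 - √77)) = √(-1559 - √77)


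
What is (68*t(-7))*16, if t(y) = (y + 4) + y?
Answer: -10880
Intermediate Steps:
t(y) = 4 + 2*y (t(y) = (4 + y) + y = 4 + 2*y)
(68*t(-7))*16 = (68*(4 + 2*(-7)))*16 = (68*(4 - 14))*16 = (68*(-10))*16 = -680*16 = -10880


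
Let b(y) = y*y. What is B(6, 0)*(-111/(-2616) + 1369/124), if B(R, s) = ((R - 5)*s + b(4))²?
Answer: 9586848/3379 ≈ 2837.2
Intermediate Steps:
b(y) = y²
B(R, s) = (16 + s*(-5 + R))² (B(R, s) = ((R - 5)*s + 4²)² = ((-5 + R)*s + 16)² = (s*(-5 + R) + 16)² = (16 + s*(-5 + R))²)
B(6, 0)*(-111/(-2616) + 1369/124) = (16 - 5*0 + 6*0)²*(-111/(-2616) + 1369/124) = (16 + 0 + 0)²*(-111*(-1/2616) + 1369*(1/124)) = 16²*(37/872 + 1369/124) = 256*(299589/27032) = 9586848/3379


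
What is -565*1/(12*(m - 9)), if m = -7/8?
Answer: 1130/237 ≈ 4.7679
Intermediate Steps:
m = -7/8 (m = -7*⅛ = -7/8 ≈ -0.87500)
-565*1/(12*(m - 9)) = -565*1/(12*(-7/8 - 9)) = -565/(12*(-79/8)) = -565/(-237/2) = -565*(-2/237) = 1130/237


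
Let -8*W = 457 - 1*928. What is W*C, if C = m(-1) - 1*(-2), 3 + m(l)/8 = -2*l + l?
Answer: -3297/4 ≈ -824.25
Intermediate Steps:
W = 471/8 (W = -(457 - 1*928)/8 = -(457 - 928)/8 = -⅛*(-471) = 471/8 ≈ 58.875)
m(l) = -24 - 8*l (m(l) = -24 + 8*(-2*l + l) = -24 + 8*(-l) = -24 - 8*l)
C = -14 (C = (-24 - 8*(-1)) - 1*(-2) = (-24 + 8) + 2 = -16 + 2 = -14)
W*C = (471/8)*(-14) = -3297/4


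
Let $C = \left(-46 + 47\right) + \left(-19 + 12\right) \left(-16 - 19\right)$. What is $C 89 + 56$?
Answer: $21950$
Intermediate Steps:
$C = 246$ ($C = 1 - -245 = 1 + 245 = 246$)
$C 89 + 56 = 246 \cdot 89 + 56 = 21894 + 56 = 21950$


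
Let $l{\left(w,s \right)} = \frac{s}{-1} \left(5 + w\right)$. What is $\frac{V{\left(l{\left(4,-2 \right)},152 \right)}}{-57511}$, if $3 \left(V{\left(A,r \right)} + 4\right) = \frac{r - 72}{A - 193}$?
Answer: $\frac{436}{6038655} \approx 7.2201 \cdot 10^{-5}$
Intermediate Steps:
$l{\left(w,s \right)} = - s \left(5 + w\right)$ ($l{\left(w,s \right)} = s \left(-1\right) \left(5 + w\right) = - s \left(5 + w\right)$)
$V{\left(A,r \right)} = -4 + \frac{-72 + r}{3 \left(-193 + A\right)}$ ($V{\left(A,r \right)} = -4 + \frac{\left(r - 72\right) \frac{1}{A - 193}}{3} = -4 + \frac{\left(-72 + r\right) \frac{1}{-193 + A}}{3} = -4 + \frac{\frac{1}{-193 + A} \left(-72 + r\right)}{3} = -4 + \frac{-72 + r}{3 \left(-193 + A\right)}$)
$\frac{V{\left(l{\left(4,-2 \right)},152 \right)}}{-57511} = \frac{\frac{1}{3} \frac{1}{-193 - - 2 \left(5 + 4\right)} \left(2244 + 152 - 12 \left(\left(-1\right) \left(-2\right) \left(5 + 4\right)\right)\right)}{-57511} = \frac{2244 + 152 - 12 \left(\left(-1\right) \left(-2\right) 9\right)}{3 \left(-193 - \left(-2\right) 9\right)} \left(- \frac{1}{57511}\right) = \frac{2244 + 152 - 216}{3 \left(-193 + 18\right)} \left(- \frac{1}{57511}\right) = \frac{2244 + 152 - 216}{3 \left(-175\right)} \left(- \frac{1}{57511}\right) = \frac{1}{3} \left(- \frac{1}{175}\right) 2180 \left(- \frac{1}{57511}\right) = \left(- \frac{436}{105}\right) \left(- \frac{1}{57511}\right) = \frac{436}{6038655}$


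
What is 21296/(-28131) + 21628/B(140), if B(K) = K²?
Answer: 47753917/137841900 ≈ 0.34644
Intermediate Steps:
21296/(-28131) + 21628/B(140) = 21296/(-28131) + 21628/(140²) = 21296*(-1/28131) + 21628/19600 = -21296/28131 + 21628*(1/19600) = -21296/28131 + 5407/4900 = 47753917/137841900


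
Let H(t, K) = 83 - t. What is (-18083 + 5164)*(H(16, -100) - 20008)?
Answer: 257617779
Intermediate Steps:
(-18083 + 5164)*(H(16, -100) - 20008) = (-18083 + 5164)*((83 - 1*16) - 20008) = -12919*((83 - 16) - 20008) = -12919*(67 - 20008) = -12919*(-19941) = 257617779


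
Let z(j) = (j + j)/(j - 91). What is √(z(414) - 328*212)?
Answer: 10*I*√72543539/323 ≈ 263.69*I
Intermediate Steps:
z(j) = 2*j/(-91 + j) (z(j) = (2*j)/(-91 + j) = 2*j/(-91 + j))
√(z(414) - 328*212) = √(2*414/(-91 + 414) - 328*212) = √(2*414/323 - 69536) = √(2*414*(1/323) - 69536) = √(828/323 - 69536) = √(-22459300/323) = 10*I*√72543539/323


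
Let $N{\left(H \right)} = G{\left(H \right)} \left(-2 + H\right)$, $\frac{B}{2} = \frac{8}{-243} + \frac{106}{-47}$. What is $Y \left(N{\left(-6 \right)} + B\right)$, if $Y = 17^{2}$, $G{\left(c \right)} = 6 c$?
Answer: $\frac{935487220}{11421} \approx 81909.0$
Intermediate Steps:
$B = - \frac{52268}{11421}$ ($B = 2 \left(\frac{8}{-243} + \frac{106}{-47}\right) = 2 \left(8 \left(- \frac{1}{243}\right) + 106 \left(- \frac{1}{47}\right)\right) = 2 \left(- \frac{8}{243} - \frac{106}{47}\right) = 2 \left(- \frac{26134}{11421}\right) = - \frac{52268}{11421} \approx -4.5765$)
$Y = 289$
$N{\left(H \right)} = 6 H \left(-2 + H\right)$
$Y \left(N{\left(-6 \right)} + B\right) = 289 \left(6 \left(-6\right) \left(-2 - 6\right) - \frac{52268}{11421}\right) = 289 \left(6 \left(-6\right) \left(-8\right) - \frac{52268}{11421}\right) = 289 \left(288 - \frac{52268}{11421}\right) = 289 \cdot \frac{3236980}{11421} = \frac{935487220}{11421}$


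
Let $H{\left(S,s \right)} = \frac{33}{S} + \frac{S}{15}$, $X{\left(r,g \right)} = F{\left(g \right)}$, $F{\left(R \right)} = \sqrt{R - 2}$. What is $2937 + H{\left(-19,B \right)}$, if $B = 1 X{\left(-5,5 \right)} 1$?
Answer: $\frac{836189}{285} \approx 2934.0$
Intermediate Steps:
$F{\left(R \right)} = \sqrt{-2 + R}$
$X{\left(r,g \right)} = \sqrt{-2 + g}$
$B = \sqrt{3}$ ($B = 1 \sqrt{-2 + 5} \cdot 1 = 1 \sqrt{3} \cdot 1 = \sqrt{3} \cdot 1 = \sqrt{3} \approx 1.732$)
$H{\left(S,s \right)} = \frac{33}{S} + \frac{S}{15}$ ($H{\left(S,s \right)} = \frac{33}{S} + S \frac{1}{15} = \frac{33}{S} + \frac{S}{15}$)
$2937 + H{\left(-19,B \right)} = 2937 + \left(\frac{33}{-19} + \frac{1}{15} \left(-19\right)\right) = 2937 + \left(33 \left(- \frac{1}{19}\right) - \frac{19}{15}\right) = 2937 - \frac{856}{285} = \frac{836189}{285}$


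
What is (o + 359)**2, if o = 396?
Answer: 570025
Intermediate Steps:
(o + 359)**2 = (396 + 359)**2 = 755**2 = 570025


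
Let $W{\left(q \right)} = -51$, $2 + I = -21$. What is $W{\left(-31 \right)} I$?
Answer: $1173$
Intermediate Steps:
$I = -23$ ($I = -2 - 21 = -23$)
$W{\left(-31 \right)} I = \left(-51\right) \left(-23\right) = 1173$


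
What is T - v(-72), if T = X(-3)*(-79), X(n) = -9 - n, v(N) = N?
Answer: 546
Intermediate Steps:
T = 474 (T = (-9 - 1*(-3))*(-79) = (-9 + 3)*(-79) = -6*(-79) = 474)
T - v(-72) = 474 - 1*(-72) = 474 + 72 = 546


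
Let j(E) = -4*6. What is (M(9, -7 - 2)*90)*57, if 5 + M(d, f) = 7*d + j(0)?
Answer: 174420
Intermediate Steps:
j(E) = -24
M(d, f) = -29 + 7*d (M(d, f) = -5 + (7*d - 24) = -5 + (-24 + 7*d) = -29 + 7*d)
(M(9, -7 - 2)*90)*57 = ((-29 + 7*9)*90)*57 = ((-29 + 63)*90)*57 = (34*90)*57 = 3060*57 = 174420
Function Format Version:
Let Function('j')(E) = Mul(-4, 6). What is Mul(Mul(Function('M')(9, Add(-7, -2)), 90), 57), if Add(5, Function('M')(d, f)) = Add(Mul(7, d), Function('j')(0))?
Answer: 174420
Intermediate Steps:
Function('j')(E) = -24
Function('M')(d, f) = Add(-29, Mul(7, d)) (Function('M')(d, f) = Add(-5, Add(Mul(7, d), -24)) = Add(-5, Add(-24, Mul(7, d))) = Add(-29, Mul(7, d)))
Mul(Mul(Function('M')(9, Add(-7, -2)), 90), 57) = Mul(Mul(Add(-29, Mul(7, 9)), 90), 57) = Mul(Mul(Add(-29, 63), 90), 57) = Mul(Mul(34, 90), 57) = Mul(3060, 57) = 174420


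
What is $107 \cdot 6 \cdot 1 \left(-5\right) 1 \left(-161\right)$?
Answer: $516810$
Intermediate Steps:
$107 \cdot 6 \cdot 1 \left(-5\right) 1 \left(-161\right) = 107 \cdot 6 \left(\left(-5\right) 1\right) \left(-161\right) = 107 \cdot 6 \left(-5\right) \left(-161\right) = 107 \left(-30\right) \left(-161\right) = \left(-3210\right) \left(-161\right) = 516810$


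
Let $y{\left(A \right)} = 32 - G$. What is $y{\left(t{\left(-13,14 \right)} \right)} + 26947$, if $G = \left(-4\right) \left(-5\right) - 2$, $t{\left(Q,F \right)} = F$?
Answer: $26961$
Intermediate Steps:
$G = 18$ ($G = 20 - 2 = 18$)
$y{\left(A \right)} = 14$ ($y{\left(A \right)} = 32 - 18 = 14$)
$y{\left(t{\left(-13,14 \right)} \right)} + 26947 = 14 + 26947 = 26961$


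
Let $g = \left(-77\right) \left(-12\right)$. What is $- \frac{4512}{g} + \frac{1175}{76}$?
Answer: $\frac{61899}{5852} \approx 10.577$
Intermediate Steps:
$g = 924$
$- \frac{4512}{g} + \frac{1175}{76} = - \frac{4512}{924} + \frac{1175}{76} = \left(-4512\right) \frac{1}{924} + 1175 \cdot \frac{1}{76} = - \frac{376}{77} + \frac{1175}{76} = \frac{61899}{5852}$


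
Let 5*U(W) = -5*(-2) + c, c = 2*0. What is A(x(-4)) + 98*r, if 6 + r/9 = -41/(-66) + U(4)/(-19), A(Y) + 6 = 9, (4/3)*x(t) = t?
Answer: -1010292/209 ≈ -4833.9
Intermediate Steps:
x(t) = 3*t/4
c = 0
A(Y) = 3 (A(Y) = -6 + 9 = 3)
U(W) = 2 (U(W) = (-5*(-2) + 0)/5 = (10 + 0)/5 = (1/5)*10 = 2)
r = -20631/418 (r = -54 + 9*(-41/(-66) + 2/(-19)) = -54 + 9*(-41*(-1/66) + 2*(-1/19)) = -54 + 9*(41/66 - 2/19) = -54 + 9*(647/1254) = -54 + 1941/418 = -20631/418 ≈ -49.356)
A(x(-4)) + 98*r = 3 + 98*(-20631/418) = 3 - 1010919/209 = -1010292/209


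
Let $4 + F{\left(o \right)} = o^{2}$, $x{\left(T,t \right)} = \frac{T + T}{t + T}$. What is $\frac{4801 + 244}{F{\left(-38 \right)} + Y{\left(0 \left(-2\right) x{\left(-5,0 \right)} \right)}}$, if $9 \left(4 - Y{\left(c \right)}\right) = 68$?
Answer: $\frac{45405}{12928} \approx 3.5121$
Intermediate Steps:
$x{\left(T,t \right)} = \frac{2 T}{T + t}$
$Y{\left(c \right)} = - \frac{32}{9}$ ($Y{\left(c \right)} = 4 - \frac{68}{9} = - \frac{32}{9}$)
$F{\left(o \right)} = -4 + o^{2}$
$\frac{4801 + 244}{F{\left(-38 \right)} + Y{\left(0 \left(-2\right) x{\left(-5,0 \right)} \right)}} = \frac{4801 + 244}{\left(-4 + \left(-38\right)^{2}\right) - \frac{32}{9}} = \frac{5045}{\left(-4 + 1444\right) - \frac{32}{9}} = \frac{5045}{1440 - \frac{32}{9}} = \frac{5045}{\frac{12928}{9}} = 5045 \cdot \frac{9}{12928} = \frac{45405}{12928}$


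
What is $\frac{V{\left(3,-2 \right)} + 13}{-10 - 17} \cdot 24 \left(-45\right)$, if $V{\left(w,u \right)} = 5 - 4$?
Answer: $560$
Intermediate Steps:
$V{\left(w,u \right)} = 1$ ($V{\left(w,u \right)} = 5 - 4 = 1$)
$\frac{V{\left(3,-2 \right)} + 13}{-10 - 17} \cdot 24 \left(-45\right) = \frac{1 + 13}{-10 - 17} \cdot 24 \left(-45\right) = \frac{14}{-27} \cdot 24 \left(-45\right) = 14 \left(- \frac{1}{27}\right) 24 \left(-45\right) = \left(- \frac{14}{27}\right) 24 \left(-45\right) = \left(- \frac{112}{9}\right) \left(-45\right) = 560$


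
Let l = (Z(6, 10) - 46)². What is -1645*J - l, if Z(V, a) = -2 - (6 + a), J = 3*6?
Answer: -33706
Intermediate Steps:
J = 18
Z(V, a) = -8 - a (Z(V, a) = -2 + (-6 - a) = -8 - a)
l = 4096 (l = ((-8 - 1*10) - 46)² = ((-8 - 10) - 46)² = (-18 - 46)² = (-64)² = 4096)
-1645*J - l = -1645*18 - 1*4096 = -29610 - 4096 = -33706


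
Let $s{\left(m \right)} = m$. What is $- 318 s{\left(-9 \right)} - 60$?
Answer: $2802$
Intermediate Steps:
$- 318 s{\left(-9 \right)} - 60 = \left(-318\right) \left(-9\right) - 60 = 2862 - 60 = 2802$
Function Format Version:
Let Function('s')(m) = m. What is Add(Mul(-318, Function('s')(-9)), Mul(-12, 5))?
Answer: 2802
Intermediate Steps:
Add(Mul(-318, Function('s')(-9)), Mul(-12, 5)) = Add(Mul(-318, -9), Mul(-12, 5)) = Add(2862, -60) = 2802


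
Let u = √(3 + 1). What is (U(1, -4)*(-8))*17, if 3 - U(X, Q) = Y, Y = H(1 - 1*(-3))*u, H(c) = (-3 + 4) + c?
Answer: 952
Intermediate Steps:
H(c) = 1 + c
u = 2 (u = √4 = 2)
Y = 10 (Y = (1 + (1 - 1*(-3)))*2 = (1 + (1 + 3))*2 = (1 + 4)*2 = 5*2 = 10)
U(X, Q) = -7 (U(X, Q) = 3 - 1*10 = 3 - 10 = -7)
(U(1, -4)*(-8))*17 = -7*(-8)*17 = 56*17 = 952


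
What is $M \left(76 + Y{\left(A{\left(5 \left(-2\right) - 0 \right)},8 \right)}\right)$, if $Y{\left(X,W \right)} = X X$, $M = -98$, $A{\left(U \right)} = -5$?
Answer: $-9898$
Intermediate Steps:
$Y{\left(X,W \right)} = X^{2}$
$M \left(76 + Y{\left(A{\left(5 \left(-2\right) - 0 \right)},8 \right)}\right) = - 98 \left(76 + \left(-5\right)^{2}\right) = - 98 \left(76 + 25\right) = \left(-98\right) 101 = -9898$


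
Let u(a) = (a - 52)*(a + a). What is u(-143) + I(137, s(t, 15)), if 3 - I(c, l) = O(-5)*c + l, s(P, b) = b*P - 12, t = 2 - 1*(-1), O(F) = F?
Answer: 56425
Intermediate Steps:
u(a) = 2*a*(-52 + a) (u(a) = (-52 + a)*(2*a) = 2*a*(-52 + a))
t = 3 (t = 2 + 1 = 3)
s(P, b) = -12 + P*b (s(P, b) = P*b - 12 = -12 + P*b)
I(c, l) = 3 - l + 5*c (I(c, l) = 3 - (-5*c + l) = 3 - (l - 5*c) = 3 + (-l + 5*c) = 3 - l + 5*c)
u(-143) + I(137, s(t, 15)) = 2*(-143)*(-52 - 143) + (3 - (-12 + 3*15) + 5*137) = 2*(-143)*(-195) + (3 - (-12 + 45) + 685) = 55770 + (3 - 1*33 + 685) = 55770 + (3 - 33 + 685) = 55770 + 655 = 56425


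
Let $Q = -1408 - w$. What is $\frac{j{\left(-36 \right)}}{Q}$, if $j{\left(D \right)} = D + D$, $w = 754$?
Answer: $\frac{36}{1081} \approx 0.033302$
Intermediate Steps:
$j{\left(D \right)} = 2 D$
$Q = -2162$ ($Q = -1408 - 754 = -2162$)
$\frac{j{\left(-36 \right)}}{Q} = \frac{2 \left(-36\right)}{-2162} = \left(-72\right) \left(- \frac{1}{2162}\right) = \frac{36}{1081}$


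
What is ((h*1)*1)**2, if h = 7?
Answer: 49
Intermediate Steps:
((h*1)*1)**2 = ((7*1)*1)**2 = (7*1)**2 = 7**2 = 49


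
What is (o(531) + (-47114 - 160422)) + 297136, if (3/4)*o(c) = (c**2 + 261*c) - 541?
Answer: 1948844/3 ≈ 6.4962e+5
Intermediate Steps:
o(c) = -2164/3 + 348*c + 4*c**2/3 (o(c) = 4*((c**2 + 261*c) - 541)/3 = 4*(-541 + c**2 + 261*c)/3 = -2164/3 + 348*c + 4*c**2/3)
(o(531) + (-47114 - 160422)) + 297136 = ((-2164/3 + 348*531 + (4/3)*531**2) + (-47114 - 160422)) + 297136 = ((-2164/3 + 184788 + (4/3)*281961) - 207536) + 297136 = ((-2164/3 + 184788 + 375948) - 207536) + 297136 = (1680044/3 - 207536) + 297136 = 1057436/3 + 297136 = 1948844/3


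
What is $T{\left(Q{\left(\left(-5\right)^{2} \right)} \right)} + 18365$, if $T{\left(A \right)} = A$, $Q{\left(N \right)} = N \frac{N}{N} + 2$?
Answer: $18392$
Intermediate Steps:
$Q{\left(N \right)} = 2 + N$ ($Q{\left(N \right)} = N 1 + 2 = N + 2 = 2 + N$)
$T{\left(Q{\left(\left(-5\right)^{2} \right)} \right)} + 18365 = \left(2 + \left(-5\right)^{2}\right) + 18365 = \left(2 + 25\right) + 18365 = 27 + 18365 = 18392$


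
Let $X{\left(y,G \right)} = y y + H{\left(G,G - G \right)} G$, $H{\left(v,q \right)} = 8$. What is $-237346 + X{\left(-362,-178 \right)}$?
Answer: $-107726$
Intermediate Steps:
$X{\left(y,G \right)} = y^{2} + 8 G$ ($X{\left(y,G \right)} = y y + 8 G = y^{2} + 8 G$)
$-237346 + X{\left(-362,-178 \right)} = -237346 + \left(\left(-362\right)^{2} + 8 \left(-178\right)\right) = -237346 + \left(131044 - 1424\right) = -237346 + 129620 = -107726$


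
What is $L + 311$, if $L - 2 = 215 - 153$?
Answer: $375$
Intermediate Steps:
$L = 64$ ($L = 2 + \left(215 - 153\right) = 2 + 62 = 64$)
$L + 311 = 64 + 311 = 375$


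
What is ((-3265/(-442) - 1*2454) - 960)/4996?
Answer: -1505723/2208232 ≈ -0.68187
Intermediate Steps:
((-3265/(-442) - 1*2454) - 960)/4996 = ((-3265*(-1/442) - 2454) - 960)*(1/4996) = ((3265/442 - 2454) - 960)*(1/4996) = (-1081403/442 - 960)*(1/4996) = -1505723/442*1/4996 = -1505723/2208232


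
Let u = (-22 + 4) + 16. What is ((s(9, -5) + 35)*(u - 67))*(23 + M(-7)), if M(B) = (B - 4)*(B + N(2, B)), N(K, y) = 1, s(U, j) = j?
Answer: -184230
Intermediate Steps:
M(B) = (1 + B)*(-4 + B) (M(B) = (B - 4)*(B + 1) = (-4 + B)*(1 + B) = (1 + B)*(-4 + B))
u = -2 (u = -18 + 16 = -2)
((s(9, -5) + 35)*(u - 67))*(23 + M(-7)) = ((-5 + 35)*(-2 - 67))*(23 + (-4 + (-7)² - 3*(-7))) = (30*(-69))*(23 + (-4 + 49 + 21)) = -2070*(23 + 66) = -2070*89 = -184230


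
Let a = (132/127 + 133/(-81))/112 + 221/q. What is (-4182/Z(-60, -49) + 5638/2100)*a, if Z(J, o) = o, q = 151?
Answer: 6565774484863/51148280736 ≈ 128.37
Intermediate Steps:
a = 253687775/173973744 (a = (132/127 + 133/(-81))/112 + 221/151 = (132*(1/127) + 133*(-1/81))*(1/112) + 221*(1/151) = (132/127 - 133/81)*(1/112) + 221/151 = -6199/10287*1/112 + 221/151 = -6199/1152144 + 221/151 = 253687775/173973744 ≈ 1.4582)
(-4182/Z(-60, -49) + 5638/2100)*a = (-4182/(-49) + 5638/2100)*(253687775/173973744) = (-4182*(-1/49) + 5638*(1/2100))*(253687775/173973744) = (4182/49 + 2819/1050)*(253687775/173973744) = (647033/7350)*(253687775/173973744) = 6565774484863/51148280736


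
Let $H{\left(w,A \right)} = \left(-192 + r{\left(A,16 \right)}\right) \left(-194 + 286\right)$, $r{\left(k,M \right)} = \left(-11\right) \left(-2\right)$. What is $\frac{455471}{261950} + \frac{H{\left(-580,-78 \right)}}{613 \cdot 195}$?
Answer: $\frac{774581969}{481726050} \approx 1.6079$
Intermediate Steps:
$r{\left(k,M \right)} = 22$
$H{\left(w,A \right)} = -15640$ ($H{\left(w,A \right)} = \left(-192 + 22\right) \left(-194 + 286\right) = \left(-170\right) 92 = -15640$)
$\frac{455471}{261950} + \frac{H{\left(-580,-78 \right)}}{613 \cdot 195} = \frac{455471}{261950} - \frac{15640}{613 \cdot 195} = 455471 \cdot \frac{1}{261950} - \frac{15640}{119535} = \frac{455471}{261950} - \frac{3128}{23907} = \frac{774581969}{481726050}$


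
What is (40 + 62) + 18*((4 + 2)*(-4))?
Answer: -330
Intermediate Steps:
(40 + 62) + 18*((4 + 2)*(-4)) = 102 + 18*(6*(-4)) = 102 + 18*(-24) = 102 - 432 = -330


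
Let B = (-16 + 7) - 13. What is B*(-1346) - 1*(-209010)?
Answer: 238622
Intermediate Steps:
B = -22 (B = -9 - 13 = -22)
B*(-1346) - 1*(-209010) = -22*(-1346) - 1*(-209010) = 29612 + 209010 = 238622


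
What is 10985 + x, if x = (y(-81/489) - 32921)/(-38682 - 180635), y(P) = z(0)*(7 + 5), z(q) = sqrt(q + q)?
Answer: 344175738/31331 ≈ 10985.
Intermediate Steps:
z(q) = sqrt(2)*sqrt(q) (z(q) = sqrt(2*q) = sqrt(2)*sqrt(q))
y(P) = 0 (y(P) = (sqrt(2)*sqrt(0))*(7 + 5) = (sqrt(2)*0)*12 = 0*12 = 0)
x = 4703/31331 (x = (0 - 32921)/(-38682 - 180635) = -32921/(-219317) = -32921*(-1/219317) = 4703/31331 ≈ 0.15011)
10985 + x = 10985 + 4703/31331 = 344175738/31331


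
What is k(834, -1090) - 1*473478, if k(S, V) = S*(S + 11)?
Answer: 231252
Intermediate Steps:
k(S, V) = S*(11 + S)
k(834, -1090) - 1*473478 = 834*(11 + 834) - 1*473478 = 834*845 - 473478 = 704730 - 473478 = 231252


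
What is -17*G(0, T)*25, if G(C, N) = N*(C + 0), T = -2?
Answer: 0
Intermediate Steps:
G(C, N) = C*N (G(C, N) = N*C = C*N)
-17*G(0, T)*25 = -0*(-2)*25 = -17*0*25 = 0*25 = 0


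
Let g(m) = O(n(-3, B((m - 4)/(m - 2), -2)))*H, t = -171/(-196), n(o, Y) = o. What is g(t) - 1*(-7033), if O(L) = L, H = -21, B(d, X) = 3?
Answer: 7096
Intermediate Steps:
t = 171/196 (t = -171*(-1/196) = 171/196 ≈ 0.87245)
g(m) = 63 (g(m) = -3*(-21) = 63)
g(t) - 1*(-7033) = 63 - 1*(-7033) = 63 + 7033 = 7096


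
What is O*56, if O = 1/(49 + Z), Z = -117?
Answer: -14/17 ≈ -0.82353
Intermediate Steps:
O = -1/68 (O = 1/(49 - 117) = 1/(-68) = -1/68 ≈ -0.014706)
O*56 = -1/68*56 = -14/17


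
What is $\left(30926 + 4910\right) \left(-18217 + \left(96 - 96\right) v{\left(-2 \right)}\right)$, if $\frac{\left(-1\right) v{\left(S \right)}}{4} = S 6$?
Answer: $-652824412$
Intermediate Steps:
$v{\left(S \right)} = - 24 S$ ($v{\left(S \right)} = - 4 S 6 = - 4 \cdot 6 S = - 24 S$)
$\left(30926 + 4910\right) \left(-18217 + \left(96 - 96\right) v{\left(-2 \right)}\right) = \left(30926 + 4910\right) \left(-18217 + \left(96 - 96\right) \left(\left(-24\right) \left(-2\right)\right)\right) = 35836 \left(-18217 + 0 \cdot 48\right) = 35836 \left(-18217 + 0\right) = 35836 \left(-18217\right) = -652824412$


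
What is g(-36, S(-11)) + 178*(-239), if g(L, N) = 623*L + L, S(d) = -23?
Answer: -65006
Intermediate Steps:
g(L, N) = 624*L
g(-36, S(-11)) + 178*(-239) = 624*(-36) + 178*(-239) = -22464 - 42542 = -65006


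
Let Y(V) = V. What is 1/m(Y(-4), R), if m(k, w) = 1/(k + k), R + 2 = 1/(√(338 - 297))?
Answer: -8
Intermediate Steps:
R = -2 + √41/41 (R = -2 + 1/(√(338 - 297)) = -2 + 1/(√41) = -2 + √41/41 ≈ -1.8438)
m(k, w) = 1/(2*k)
1/m(Y(-4), R) = 1/((½)/(-4)) = 1/((½)*(-¼)) = 1/(-⅛) = -8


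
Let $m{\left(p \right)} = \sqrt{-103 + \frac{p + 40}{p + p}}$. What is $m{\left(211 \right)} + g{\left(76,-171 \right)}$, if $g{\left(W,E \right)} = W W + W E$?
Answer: $-7220 + \frac{i \sqrt{18236730}}{422} \approx -7220.0 + 10.12 i$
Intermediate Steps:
$g{\left(W,E \right)} = W^{2} + E W$
$m{\left(p \right)} = \sqrt{-103 + \frac{40 + p}{2 p}}$
$m{\left(211 \right)} + g{\left(76,-171 \right)} = \frac{\sqrt{-410 + \frac{80}{211}}}{2} + 76 \left(-171 + 76\right) = \frac{\sqrt{-410 + 80 \cdot \frac{1}{211}}}{2} + 76 \left(-95\right) = \frac{\sqrt{-410 + \frac{80}{211}}}{2} - 7220 = \frac{\sqrt{- \frac{86430}{211}}}{2} - 7220 = \frac{\frac{1}{211} i \sqrt{18236730}}{2} - 7220 = \frac{i \sqrt{18236730}}{422} - 7220 = -7220 + \frac{i \sqrt{18236730}}{422}$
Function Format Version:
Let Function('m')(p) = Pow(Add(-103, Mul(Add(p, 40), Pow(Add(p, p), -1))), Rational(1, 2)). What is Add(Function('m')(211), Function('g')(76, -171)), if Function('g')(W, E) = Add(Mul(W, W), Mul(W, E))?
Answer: Add(-7220, Mul(Rational(1, 422), I, Pow(18236730, Rational(1, 2)))) ≈ Add(-7220.0, Mul(10.120, I))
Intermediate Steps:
Function('g')(W, E) = Add(Pow(W, 2), Mul(E, W))
Function('m')(p) = Pow(Add(-103, Mul(Rational(1, 2), Pow(p, -1), Add(40, p))), Rational(1, 2)) (Function('m')(p) = Pow(Add(-103, Mul(Add(40, p), Pow(Mul(2, p), -1))), Rational(1, 2)) = Pow(Add(-103, Mul(Add(40, p), Mul(Rational(1, 2), Pow(p, -1)))), Rational(1, 2)) = Pow(Add(-103, Mul(Rational(1, 2), Pow(p, -1), Add(40, p))), Rational(1, 2)))
Add(Function('m')(211), Function('g')(76, -171)) = Add(Mul(Rational(1, 2), Pow(Add(-410, Mul(80, Pow(211, -1))), Rational(1, 2))), Mul(76, Add(-171, 76))) = Add(Mul(Rational(1, 2), Pow(Add(-410, Mul(80, Rational(1, 211))), Rational(1, 2))), Mul(76, -95)) = Add(Mul(Rational(1, 2), Pow(Add(-410, Rational(80, 211)), Rational(1, 2))), -7220) = Add(Mul(Rational(1, 2), Pow(Rational(-86430, 211), Rational(1, 2))), -7220) = Add(Mul(Rational(1, 2), Mul(Rational(1, 211), I, Pow(18236730, Rational(1, 2)))), -7220) = Add(Mul(Rational(1, 422), I, Pow(18236730, Rational(1, 2))), -7220) = Add(-7220, Mul(Rational(1, 422), I, Pow(18236730, Rational(1, 2))))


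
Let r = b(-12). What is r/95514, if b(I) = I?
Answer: -2/15919 ≈ -0.00012564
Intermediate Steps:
r = -12
r/95514 = -12/95514 = -12*1/95514 = -2/15919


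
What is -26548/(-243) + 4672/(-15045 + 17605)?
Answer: 1079659/9720 ≈ 111.08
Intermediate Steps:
-26548/(-243) + 4672/(-15045 + 17605) = -26548*(-1/243) + 4672/2560 = 26548/243 + 4672*(1/2560) = 26548/243 + 73/40 = 1079659/9720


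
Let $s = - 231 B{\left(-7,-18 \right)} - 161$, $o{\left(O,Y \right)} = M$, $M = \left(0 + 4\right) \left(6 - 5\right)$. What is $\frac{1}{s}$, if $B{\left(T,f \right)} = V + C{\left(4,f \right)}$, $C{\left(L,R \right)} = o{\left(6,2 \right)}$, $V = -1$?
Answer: $- \frac{1}{854} \approx -0.001171$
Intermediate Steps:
$M = 4$ ($M = 4 \cdot 1 = 4$)
$o{\left(O,Y \right)} = 4$
$C{\left(L,R \right)} = 4$
$B{\left(T,f \right)} = 3$ ($B{\left(T,f \right)} = -1 + 4 = 3$)
$s = -854$ ($s = \left(-231\right) 3 - 161 = -693 - 161 = -854$)
$\frac{1}{s} = \frac{1}{-854} = - \frac{1}{854}$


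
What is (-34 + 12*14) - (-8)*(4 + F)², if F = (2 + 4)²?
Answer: 12934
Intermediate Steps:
F = 36 (F = 6² = 36)
(-34 + 12*14) - (-8)*(4 + F)² = (-34 + 12*14) - (-8)*(4 + 36)² = (-34 + 168) - (-8)*40² = 134 - (-8)*1600 = 134 - 1*(-12800) = 134 + 12800 = 12934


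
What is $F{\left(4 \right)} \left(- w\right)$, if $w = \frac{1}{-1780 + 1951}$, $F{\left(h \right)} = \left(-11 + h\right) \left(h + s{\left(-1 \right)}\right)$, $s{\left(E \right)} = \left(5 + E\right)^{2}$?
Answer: $\frac{140}{171} \approx 0.81871$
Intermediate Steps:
$F{\left(h \right)} = \left(-11 + h\right) \left(16 + h\right)$ ($F{\left(h \right)} = \left(-11 + h\right) \left(h + \left(5 - 1\right)^{2}\right) = \left(-11 + h\right) \left(h + 4^{2}\right) = \left(-11 + h\right) \left(h + 16\right) = \left(-11 + h\right) \left(16 + h\right)$)
$w = \frac{1}{171} \approx 0.005848$
$F{\left(4 \right)} \left(- w\right) = \left(-176 + 4^{2} + 5 \cdot 4\right) \left(\left(-1\right) \frac{1}{171}\right) = \left(-176 + 16 + 20\right) \left(- \frac{1}{171}\right) = \left(-140\right) \left(- \frac{1}{171}\right) = \frac{140}{171}$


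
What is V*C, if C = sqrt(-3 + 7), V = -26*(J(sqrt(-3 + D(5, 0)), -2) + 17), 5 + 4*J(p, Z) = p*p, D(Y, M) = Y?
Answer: -845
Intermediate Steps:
J(p, Z) = -5/4 + p**2/4 (J(p, Z) = -5/4 + (p*p)/4 = -5/4 + p**2/4)
V = -845/2 (V = -26*((-5/4 + (sqrt(-3 + 5))**2/4) + 17) = -26*((-5/4 + (sqrt(2))**2/4) + 17) = -26*((-5/4 + (1/4)*2) + 17) = -26*((-5/4 + 1/2) + 17) = -26*(-3/4 + 17) = -26*65/4 = -845/2 ≈ -422.50)
C = 2 (C = sqrt(4) = 2)
V*C = -845/2*2 = -845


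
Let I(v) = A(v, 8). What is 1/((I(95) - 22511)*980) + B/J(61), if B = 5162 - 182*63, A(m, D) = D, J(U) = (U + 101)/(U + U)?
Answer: -2826775253147/595429380 ≈ -4747.5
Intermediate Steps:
J(U) = (101 + U)/(2*U) (J(U) = (101 + U)/((2*U)) = (101 + U)*(1/(2*U)) = (101 + U)/(2*U))
I(v) = 8
B = -6304 (B = 5162 - 11466 = -6304)
1/((I(95) - 22511)*980) + B/J(61) = 1/((8 - 22511)*980) - 6304*122/(101 + 61) = (1/980)/(-22503) - 6304/((1/2)*(1/61)*162) = -1/22503*1/980 - 6304/81/61 = -1/22052940 - 6304*61/81 = -1/22052940 - 384544/81 = -2826775253147/595429380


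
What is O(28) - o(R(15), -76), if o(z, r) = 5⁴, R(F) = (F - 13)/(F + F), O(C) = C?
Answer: -597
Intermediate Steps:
R(F) = (-13 + F)/(2*F) (R(F) = (-13 + F)/((2*F)) = (-13 + F)*(1/(2*F)) = (-13 + F)/(2*F))
o(z, r) = 625
O(28) - o(R(15), -76) = 28 - 1*625 = 28 - 625 = -597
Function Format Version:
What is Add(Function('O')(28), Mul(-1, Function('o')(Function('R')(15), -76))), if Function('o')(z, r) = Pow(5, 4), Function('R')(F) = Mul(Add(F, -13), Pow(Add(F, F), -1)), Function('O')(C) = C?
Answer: -597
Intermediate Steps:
Function('R')(F) = Mul(Rational(1, 2), Pow(F, -1), Add(-13, F)) (Function('R')(F) = Mul(Add(-13, F), Pow(Mul(2, F), -1)) = Mul(Add(-13, F), Mul(Rational(1, 2), Pow(F, -1))) = Mul(Rational(1, 2), Pow(F, -1), Add(-13, F)))
Function('o')(z, r) = 625
Add(Function('O')(28), Mul(-1, Function('o')(Function('R')(15), -76))) = Add(28, Mul(-1, 625)) = Add(28, -625) = -597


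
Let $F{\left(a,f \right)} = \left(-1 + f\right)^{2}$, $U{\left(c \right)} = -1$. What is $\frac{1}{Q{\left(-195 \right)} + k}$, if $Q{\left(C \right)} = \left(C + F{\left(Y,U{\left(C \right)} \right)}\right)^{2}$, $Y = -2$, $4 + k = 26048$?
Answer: $\frac{1}{62525} \approx 1.5994 \cdot 10^{-5}$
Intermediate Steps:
$k = 26044$ ($k = -4 + 26048 = 26044$)
$Q{\left(C \right)} = \left(4 + C\right)^{2}$ ($Q{\left(C \right)} = \left(C + \left(-1 - 1\right)^{2}\right)^{2} = \left(C + \left(-2\right)^{2}\right)^{2} = \left(C + 4\right)^{2} = \left(4 + C\right)^{2}$)
$\frac{1}{Q{\left(-195 \right)} + k} = \frac{1}{\left(4 - 195\right)^{2} + 26044} = \frac{1}{\left(-191\right)^{2} + 26044} = \frac{1}{36481 + 26044} = \frac{1}{62525}$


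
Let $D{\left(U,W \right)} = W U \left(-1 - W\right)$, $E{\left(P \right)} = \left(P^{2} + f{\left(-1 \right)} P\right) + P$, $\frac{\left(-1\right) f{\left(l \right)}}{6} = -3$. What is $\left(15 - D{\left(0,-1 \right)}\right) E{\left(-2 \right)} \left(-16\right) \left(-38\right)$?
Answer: $-310080$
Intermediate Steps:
$f{\left(l \right)} = 18$ ($f{\left(l \right)} = \left(-6\right) \left(-3\right) = 18$)
$E{\left(P \right)} = P^{2} + 19 P$ ($E{\left(P \right)} = \left(P^{2} + 18 P\right) + P = P^{2} + 19 P$)
$D{\left(U,W \right)} = U W \left(-1 - W\right)$
$\left(15 - D{\left(0,-1 \right)}\right) E{\left(-2 \right)} \left(-16\right) \left(-38\right) = \left(15 - \left(-1\right) 0 \left(-1\right) \left(1 - 1\right)\right) - 2 \left(19 - 2\right) \left(-16\right) \left(-38\right) = \left(15 - \left(-1\right) 0 \left(-1\right) 0\right) \left(-2\right) 17 \left(-16\right) \left(-38\right) = \left(15 - 0\right) \left(\left(-34\right) \left(-16\right)\right) \left(-38\right) = \left(15 + 0\right) 544 \left(-38\right) = 15 \cdot 544 \left(-38\right) = 8160 \left(-38\right) = -310080$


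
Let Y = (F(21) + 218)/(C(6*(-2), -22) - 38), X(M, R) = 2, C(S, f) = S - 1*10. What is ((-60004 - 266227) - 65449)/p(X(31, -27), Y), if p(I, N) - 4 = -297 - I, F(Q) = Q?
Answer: 78336/59 ≈ 1327.7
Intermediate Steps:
C(S, f) = -10 + S (C(S, f) = S - 10 = -10 + S)
Y = -239/60 (Y = (21 + 218)/((-10 + 6*(-2)) - 38) = 239/((-10 - 12) - 38) = 239/(-22 - 38) = 239/(-60) = 239*(-1/60) = -239/60 ≈ -3.9833)
p(I, N) = -293 - I (p(I, N) = 4 + (-297 - I) = -293 - I)
((-60004 - 266227) - 65449)/p(X(31, -27), Y) = ((-60004 - 266227) - 65449)/(-293 - 1*2) = (-326231 - 65449)/(-293 - 2) = -391680/(-295) = -391680*(-1/295) = 78336/59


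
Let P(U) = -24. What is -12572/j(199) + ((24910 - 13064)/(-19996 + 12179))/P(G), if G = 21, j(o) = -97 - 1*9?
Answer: 589965863/4971612 ≈ 118.67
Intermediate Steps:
j(o) = -106 (j(o) = -97 - 9 = -106)
-12572/j(199) + ((24910 - 13064)/(-19996 + 12179))/P(G) = -12572/(-106) + ((24910 - 13064)/(-19996 + 12179))/(-24) = -12572*(-1/106) + (11846/(-7817))*(-1/24) = 6286/53 + (11846*(-1/7817))*(-1/24) = 6286/53 - 11846/7817*(-1/24) = 6286/53 + 5923/93804 = 589965863/4971612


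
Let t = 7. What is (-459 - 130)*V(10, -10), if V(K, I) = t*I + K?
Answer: 35340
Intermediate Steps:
V(K, I) = K + 7*I (V(K, I) = 7*I + K = K + 7*I)
(-459 - 130)*V(10, -10) = (-459 - 130)*(10 + 7*(-10)) = -589*(10 - 70) = -589*(-60) = 35340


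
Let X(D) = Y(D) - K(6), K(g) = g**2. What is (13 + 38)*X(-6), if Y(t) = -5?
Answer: -2091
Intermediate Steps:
X(D) = -41 (X(D) = -5 - 1*6**2 = -5 - 1*36 = -5 - 36 = -41)
(13 + 38)*X(-6) = (13 + 38)*(-41) = 51*(-41) = -2091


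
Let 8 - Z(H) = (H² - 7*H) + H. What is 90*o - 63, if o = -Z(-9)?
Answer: 11367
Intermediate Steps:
Z(H) = 8 - H² + 6*H (Z(H) = 8 - ((H² - 7*H) + H) = 8 - (H² - 6*H) = 8 + (-H² + 6*H) = 8 - H² + 6*H)
o = 127 (o = -(8 - 1*(-9)² + 6*(-9)) = -(8 - 1*81 - 54) = -(8 - 81 - 54) = -1*(-127) = 127)
90*o - 63 = 90*127 - 63 = 11430 - 63 = 11367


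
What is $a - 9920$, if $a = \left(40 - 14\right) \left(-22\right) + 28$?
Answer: $-10464$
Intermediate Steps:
$a = -544$ ($a = \left(40 - 14\right) \left(-22\right) + 28 = 26 \left(-22\right) + 28 = -572 + 28 = -544$)
$a - 9920 = -544 - 9920 = -10464$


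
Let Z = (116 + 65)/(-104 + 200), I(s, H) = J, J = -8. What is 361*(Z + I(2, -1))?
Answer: -211907/96 ≈ -2207.4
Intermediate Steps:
I(s, H) = -8
Z = 181/96 ≈ 1.8854
361*(Z + I(2, -1)) = 361*(181/96 - 8) = 361*(-587/96) = -211907/96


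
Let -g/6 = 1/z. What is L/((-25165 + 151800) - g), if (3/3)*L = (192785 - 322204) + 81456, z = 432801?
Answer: -6919478121/18269251547 ≈ -0.37875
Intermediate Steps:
g = -2/144267 (g = -6/432801 = -6*1/432801 = -2/144267 ≈ -1.3863e-5)
L = -47963 (L = (192785 - 322204) + 81456 = -129419 + 81456 = -47963)
L/((-25165 + 151800) - g) = -47963/((-25165 + 151800) - 1*(-2/144267)) = -47963/(126635 + 2/144267) = -47963/18269251547/144267 = -47963*144267/18269251547 = -6919478121/18269251547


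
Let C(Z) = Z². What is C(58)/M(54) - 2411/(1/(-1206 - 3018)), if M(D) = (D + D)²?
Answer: 29696731465/2916 ≈ 1.0184e+7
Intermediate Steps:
M(D) = 4*D² (M(D) = (2*D)² = 4*D²)
C(58)/M(54) - 2411/(1/(-1206 - 3018)) = 58²/((4*54²)) - 2411/(1/(-1206 - 3018)) = 3364/((4*2916)) - 2411/(1/(-4224)) = 3364/11664 - 2411/(-1/4224) = 3364*(1/11664) - 2411*(-4224) = 841/2916 + 10184064 = 29696731465/2916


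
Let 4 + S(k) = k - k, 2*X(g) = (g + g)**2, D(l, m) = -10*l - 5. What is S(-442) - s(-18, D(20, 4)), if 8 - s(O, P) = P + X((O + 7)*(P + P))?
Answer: 40679983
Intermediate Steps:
D(l, m) = -5 - 10*l
X(g) = 2*g**2 (X(g) = (g + g)**2/2 = (2*g)**2/2 = (4*g**2)/2 = 2*g**2)
S(k) = -4 (S(k) = -4 + (k - k) = -4 + 0 = -4)
s(O, P) = 8 - P - 8*P**2*(7 + O)**2 (s(O, P) = 8 - (P + 2*((O + 7)*(P + P))**2) = 8 - (P + 2*((7 + O)*(2*P))**2) = 8 - (P + 2*(2*P*(7 + O))**2) = 8 - (P + 2*(4*P**2*(7 + O)**2)) = 8 - (P + 8*P**2*(7 + O)**2) = 8 + (-P - 8*P**2*(7 + O)**2) = 8 - P - 8*P**2*(7 + O)**2)
S(-442) - s(-18, D(20, 4)) = -4 - (8 - (-5 - 10*20) - 8*(-5 - 10*20)**2*(7 - 18)**2) = -4 - (8 - (-5 - 200) - 8*(-5 - 200)**2*(-11)**2) = -4 - (8 - 1*(-205) - 8*(-205)**2*121) = -4 - (8 + 205 - 8*42025*121) = -4 - (8 + 205 - 40680200) = -4 - 1*(-40679987) = -4 + 40679987 = 40679983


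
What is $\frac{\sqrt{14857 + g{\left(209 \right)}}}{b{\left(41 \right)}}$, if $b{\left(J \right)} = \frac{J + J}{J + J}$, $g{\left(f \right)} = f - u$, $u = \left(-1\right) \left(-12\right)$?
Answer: $\sqrt{15054} \approx 122.69$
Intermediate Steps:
$u = 12$
$g{\left(f \right)} = -12 + f$ ($g{\left(f \right)} = f - 12 = -12 + f$)
$b{\left(J \right)} = 1$ ($b{\left(J \right)} = \frac{2 J}{2 J} = 2 J \frac{1}{2 J} = 1$)
$\frac{\sqrt{14857 + g{\left(209 \right)}}}{b{\left(41 \right)}} = \frac{\sqrt{14857 + \left(-12 + 209\right)}}{1} = \sqrt{14857 + 197} \cdot 1 = \sqrt{15054} \cdot 1 = \sqrt{15054}$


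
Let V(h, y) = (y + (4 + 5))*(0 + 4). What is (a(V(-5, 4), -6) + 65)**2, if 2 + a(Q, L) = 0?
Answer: 3969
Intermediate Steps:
V(h, y) = 36 + 4*y (V(h, y) = (y + 9)*4 = (9 + y)*4 = 36 + 4*y)
a(Q, L) = -2 (a(Q, L) = -2 + 0 = -2)
(a(V(-5, 4), -6) + 65)**2 = (-2 + 65)**2 = 63**2 = 3969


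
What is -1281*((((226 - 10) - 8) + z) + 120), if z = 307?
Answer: -813435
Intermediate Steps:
-1281*((((226 - 10) - 8) + z) + 120) = -1281*((((226 - 10) - 8) + 307) + 120) = -1281*(((216 - 8) + 307) + 120) = -1281*((208 + 307) + 120) = -1281*(515 + 120) = -1281*635 = -813435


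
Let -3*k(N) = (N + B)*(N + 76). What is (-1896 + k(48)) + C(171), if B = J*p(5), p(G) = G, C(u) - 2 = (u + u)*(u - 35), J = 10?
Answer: 121702/3 ≈ 40567.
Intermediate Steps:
C(u) = 2 + 2*u*(-35 + u) (C(u) = 2 + (u + u)*(u - 35) = 2 + (2*u)*(-35 + u) = 2 + 2*u*(-35 + u))
B = 50 (B = 10*5 = 50)
k(N) = -(50 + N)*(76 + N)/3 (k(N) = -(N + 50)*(N + 76)/3 = -(50 + N)*(76 + N)/3)
(-1896 + k(48)) + C(171) = (-1896 + (-3800/3 - 42*48 - 1/3*48**2)) + (2 - 70*171 + 2*171**2) = (-1896 + (-3800/3 - 2016 - 1/3*2304)) + (2 - 11970 + 2*29241) = (-1896 + (-3800/3 - 2016 - 768)) + (2 - 11970 + 58482) = (-1896 - 12152/3) + 46514 = -17840/3 + 46514 = 121702/3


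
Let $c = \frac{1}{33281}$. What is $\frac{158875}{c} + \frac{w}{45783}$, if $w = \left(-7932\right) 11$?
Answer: $\frac{80692825522291}{15261} \approx 5.2875 \cdot 10^{9}$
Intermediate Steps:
$w = -87252$
$c = \frac{1}{33281} \approx 3.0047 \cdot 10^{-5}$
$\frac{158875}{c} + \frac{w}{45783} = 158875 \frac{1}{\frac{1}{33281}} - \frac{87252}{45783} = 158875 \cdot 33281 - \frac{29084}{15261} = 5287518875 - \frac{29084}{15261} = \frac{80692825522291}{15261}$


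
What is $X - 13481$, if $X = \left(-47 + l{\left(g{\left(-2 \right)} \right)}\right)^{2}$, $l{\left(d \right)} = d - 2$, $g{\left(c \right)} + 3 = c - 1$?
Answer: $-10456$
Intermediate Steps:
$g{\left(c \right)} = -4 + c$ ($g{\left(c \right)} = -3 + \left(c - 1\right) = -3 + \left(-1 + c\right) = -4 + c$)
$l{\left(d \right)} = -2 + d$
$X = 3025$ ($X = \left(-47 - 8\right)^{2} = \left(-55\right)^{2} = 3025$)
$X - 13481 = 3025 - 13481 = -10456$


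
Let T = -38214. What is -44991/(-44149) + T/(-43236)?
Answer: 201796709/106045898 ≈ 1.9029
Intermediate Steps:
-44991/(-44149) + T/(-43236) = -44991/(-44149) - 38214/(-43236) = -44991*(-1/44149) - 38214*(-1/43236) = 44991/44149 + 2123/2402 = 201796709/106045898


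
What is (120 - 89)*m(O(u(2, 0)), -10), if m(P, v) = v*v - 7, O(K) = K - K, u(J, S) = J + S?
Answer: 2883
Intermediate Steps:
O(K) = 0
m(P, v) = -7 + v**2 (m(P, v) = v**2 - 7 = -7 + v**2)
(120 - 89)*m(O(u(2, 0)), -10) = (120 - 89)*(-7 + (-10)**2) = 31*(-7 + 100) = 31*93 = 2883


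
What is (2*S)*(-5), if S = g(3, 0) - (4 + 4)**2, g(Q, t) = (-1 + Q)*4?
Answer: 560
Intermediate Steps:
g(Q, t) = -4 + 4*Q
S = -56 (S = (-4 + 4*3) - (4 + 4)**2 = (-4 + 12) - 1*8**2 = 8 - 1*64 = 8 - 64 = -56)
(2*S)*(-5) = (2*(-56))*(-5) = -112*(-5) = 560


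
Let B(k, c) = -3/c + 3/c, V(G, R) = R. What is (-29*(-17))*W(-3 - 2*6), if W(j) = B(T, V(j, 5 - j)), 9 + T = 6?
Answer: 0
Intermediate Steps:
T = -3 (T = -9 + 6 = -3)
B(k, c) = 0
W(j) = 0
(-29*(-17))*W(-3 - 2*6) = -29*(-17)*0 = 493*0 = 0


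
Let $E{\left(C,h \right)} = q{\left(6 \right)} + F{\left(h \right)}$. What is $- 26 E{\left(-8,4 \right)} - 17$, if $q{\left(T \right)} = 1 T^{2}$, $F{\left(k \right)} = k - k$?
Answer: $-953$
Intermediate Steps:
$F{\left(k \right)} = 0$
$q{\left(T \right)} = T^{2}$
$E{\left(C,h \right)} = 36$ ($E{\left(C,h \right)} = 6^{2} + 0 = 36 + 0 = 36$)
$- 26 E{\left(-8,4 \right)} - 17 = \left(-26\right) 36 - 17 = -936 - 17 = -953$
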